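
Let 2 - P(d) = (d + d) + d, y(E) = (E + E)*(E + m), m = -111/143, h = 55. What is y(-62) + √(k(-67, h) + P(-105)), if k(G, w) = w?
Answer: 1113148/143 + 2*√93 ≈ 7803.5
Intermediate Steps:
m = -111/143 (m = -111*1/143 = -111/143 ≈ -0.77622)
y(E) = 2*E*(-111/143 + E) (y(E) = (E + E)*(E - 111/143) = (2*E)*(-111/143 + E) = 2*E*(-111/143 + E))
P(d) = 2 - 3*d (P(d) = 2 - ((d + d) + d) = 2 - (2*d + d) = 2 - 3*d)
y(-62) + √(k(-67, h) + P(-105)) = (2/143)*(-62)*(-111 + 143*(-62)) + √(55 + (2 - 3*(-105))) = (2/143)*(-62)*(-111 - 8866) + √(55 + (2 + 315)) = (2/143)*(-62)*(-8977) + √(55 + 317) = 1113148/143 + √372 = 1113148/143 + 2*√93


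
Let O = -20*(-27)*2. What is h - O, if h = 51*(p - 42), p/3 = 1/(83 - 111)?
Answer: -90369/28 ≈ -3227.5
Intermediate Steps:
p = -3/28 (p = 3/(83 - 111) = 3/(-28) = 3*(-1/28) = -3/28 ≈ -0.10714)
O = 1080 (O = 540*2 = 1080)
h = -60129/28 (h = 51*(-3/28 - 42) = 51*(-1179/28) = -60129/28 ≈ -2147.5)
h - O = -60129/28 - 1*1080 = -60129/28 - 1080 = -90369/28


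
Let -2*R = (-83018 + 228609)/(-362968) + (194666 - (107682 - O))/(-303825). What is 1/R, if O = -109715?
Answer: 73519168400/11994519989 ≈ 6.1294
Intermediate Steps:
R = 11994519989/73519168400 (R = -((-83018 + 228609)/(-362968) + (194666 - (107682 - 1*(-109715)))/(-303825))/2 = -(145591*(-1/362968) + (194666 - (107682 + 109715))*(-1/303825))/2 = -(-145591/362968 + (194666 - 1*217397)*(-1/303825))/2 = -(-145591/362968 + (194666 - 217397)*(-1/303825))/2 = -(-145591/362968 - 22731*(-1/303825))/2 = -(-145591/362968 + 7577/101275)/2 = -1/2*(-11994519989/36759584200) = 11994519989/73519168400 ≈ 0.16315)
1/R = 1/(11994519989/73519168400) = 73519168400/11994519989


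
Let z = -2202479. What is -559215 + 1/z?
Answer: -1231659293986/2202479 ≈ -5.5922e+5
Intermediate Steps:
-559215 + 1/z = -559215 + 1/(-2202479) = -559215 - 1/2202479 = -1231659293986/2202479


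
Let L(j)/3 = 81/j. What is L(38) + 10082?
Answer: 383359/38 ≈ 10088.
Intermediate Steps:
L(j) = 243/j (L(j) = 3*(81/j) = 243/j)
L(38) + 10082 = 243/38 + 10082 = 383359/38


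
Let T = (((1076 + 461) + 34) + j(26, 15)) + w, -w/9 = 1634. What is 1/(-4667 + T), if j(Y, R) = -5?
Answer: -1/17807 ≈ -5.6158e-5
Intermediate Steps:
w = -14706 (w = -9*1634 = -14706)
T = -13140 (T = (((1076 + 461) + 34) - 5) - 14706 = ((1537 + 34) - 5) - 14706 = (1571 - 5) - 14706 = 1566 - 14706 = -13140)
1/(-4667 + T) = 1/(-4667 - 13140) = 1/(-17807) = -1/17807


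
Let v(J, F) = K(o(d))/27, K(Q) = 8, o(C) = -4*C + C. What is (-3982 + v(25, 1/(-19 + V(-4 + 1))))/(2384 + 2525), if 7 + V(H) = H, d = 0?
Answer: -107506/132543 ≈ -0.81110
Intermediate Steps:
o(C) = -3*C
V(H) = -7 + H
v(J, F) = 8/27
(-3982 + v(25, 1/(-19 + V(-4 + 1))))/(2384 + 2525) = (-3982 + 8/27)/(2384 + 2525) = -107506/27/4909 = -107506/27*1/4909 = -107506/132543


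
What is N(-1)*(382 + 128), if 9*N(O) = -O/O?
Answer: -170/3 ≈ -56.667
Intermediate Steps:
N(O) = -1/9 (N(O) = (-O/O)/9 = (-1*1)/9 = (1/9)*(-1) = -1/9)
N(-1)*(382 + 128) = -(382 + 128)/9 = -1/9*510 = -170/3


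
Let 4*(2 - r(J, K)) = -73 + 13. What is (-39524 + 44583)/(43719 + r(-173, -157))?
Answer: 5059/43736 ≈ 0.11567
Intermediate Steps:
r(J, K) = 17 (r(J, K) = 2 - (-73 + 13)/4 = 2 - ¼*(-60) = 2 + 15 = 17)
(-39524 + 44583)/(43719 + r(-173, -157)) = (-39524 + 44583)/(43719 + 17) = 5059/43736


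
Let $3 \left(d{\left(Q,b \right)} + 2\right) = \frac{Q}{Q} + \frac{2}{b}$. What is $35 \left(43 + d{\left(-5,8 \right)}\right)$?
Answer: $\frac{17395}{12} \approx 1449.6$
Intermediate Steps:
$d{\left(Q,b \right)} = - \frac{5}{3} + \frac{2}{3 b}$ ($d{\left(Q,b \right)} = -2 + \frac{\frac{Q}{Q} + \frac{2}{b}}{3} = -2 + \frac{1 + \frac{2}{b}}{3} = -2 + \left(\frac{1}{3} + \frac{2}{3 b}\right) = - \frac{5}{3} + \frac{2}{3 b}$)
$35 \left(43 + d{\left(-5,8 \right)}\right) = 35 \left(43 + \frac{2 - 40}{3 \cdot 8}\right) = 35 \left(43 + \frac{1}{3} \cdot \frac{1}{8} \left(2 - 40\right)\right) = 35 \left(43 + \frac{1}{3} \cdot \frac{1}{8} \left(-38\right)\right) = 35 \left(43 - \frac{19}{12}\right) = 35 \cdot \frac{497}{12} = \frac{17395}{12}$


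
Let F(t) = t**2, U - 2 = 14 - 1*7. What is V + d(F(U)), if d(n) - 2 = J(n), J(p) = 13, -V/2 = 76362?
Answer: -152709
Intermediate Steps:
V = -152724 (V = -2*76362 = -152724)
U = 9 (U = 2 + (14 - 1*7) = 2 + (14 - 7) = 2 + 7 = 9)
d(n) = 15 (d(n) = 2 + 13 = 15)
V + d(F(U)) = -152724 + 15 = -152709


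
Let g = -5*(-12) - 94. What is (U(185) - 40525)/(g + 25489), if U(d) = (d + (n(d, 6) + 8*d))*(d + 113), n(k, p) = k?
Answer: 102155/5091 ≈ 20.066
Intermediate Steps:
U(d) = 10*d*(113 + d) (U(d) = (d + (d + 8*d))*(d + 113) = (d + 9*d)*(113 + d) = (10*d)*(113 + d) = 10*d*(113 + d))
g = -34 (g = 60 - 94 = -34)
(U(185) - 40525)/(g + 25489) = (10*185*(113 + 185) - 40525)/(-34 + 25489) = (10*185*298 - 40525)/25455 = (551300 - 40525)*(1/25455) = 510775*(1/25455) = 102155/5091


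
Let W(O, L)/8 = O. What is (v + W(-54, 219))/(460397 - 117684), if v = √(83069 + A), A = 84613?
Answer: -432/342713 + √167682/342713 ≈ -6.5682e-5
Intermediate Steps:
v = √167682 (v = √(83069 + 84613) = √167682 ≈ 409.49)
W(O, L) = 8*O
(v + W(-54, 219))/(460397 - 117684) = (√167682 + 8*(-54))/(460397 - 117684) = (√167682 - 432)/342713 = (-432 + √167682)*(1/342713) = -432/342713 + √167682/342713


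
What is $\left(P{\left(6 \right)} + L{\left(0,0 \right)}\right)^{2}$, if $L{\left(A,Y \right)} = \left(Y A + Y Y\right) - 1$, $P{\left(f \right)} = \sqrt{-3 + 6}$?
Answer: $\left(1 - \sqrt{3}\right)^{2} \approx 0.5359$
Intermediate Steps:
$P{\left(f \right)} = \sqrt{3}$
$L{\left(A,Y \right)} = -1 + Y^{2} + A Y$ ($L{\left(A,Y \right)} = \left(A Y + Y^{2}\right) - 1 = \left(Y^{2} + A Y\right) - 1 = -1 + Y^{2} + A Y$)
$\left(P{\left(6 \right)} + L{\left(0,0 \right)}\right)^{2} = \left(\sqrt{3} + \left(-1 + 0^{2} + 0 \cdot 0\right)\right)^{2} = \left(\sqrt{3} + \left(-1 + 0 + 0\right)\right)^{2} = \left(\sqrt{3} - 1\right)^{2} = \left(-1 + \sqrt{3}\right)^{2}$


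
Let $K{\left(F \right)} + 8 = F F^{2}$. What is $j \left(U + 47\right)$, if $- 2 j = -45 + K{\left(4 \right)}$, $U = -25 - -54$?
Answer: $-418$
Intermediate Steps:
$U = 29$ ($U = -25 + 54 = 29$)
$K{\left(F \right)} = -8 + F^{3}$ ($K{\left(F \right)} = -8 + F F^{2} = -8 + F^{3}$)
$j = - \frac{11}{2}$ ($j = - \frac{-45 - \left(8 - 4^{3}\right)}{2} = - \frac{-45 + \left(-8 + 64\right)}{2} = - \frac{-45 + 56}{2} = \left(- \frac{1}{2}\right) 11 = - \frac{11}{2} \approx -5.5$)
$j \left(U + 47\right) = - \frac{11 \left(29 + 47\right)}{2} = \left(- \frac{11}{2}\right) 76 = -418$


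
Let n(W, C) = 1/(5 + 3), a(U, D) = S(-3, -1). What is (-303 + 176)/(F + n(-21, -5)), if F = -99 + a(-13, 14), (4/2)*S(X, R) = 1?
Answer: 1016/787 ≈ 1.2910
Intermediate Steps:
S(X, R) = ½ (S(X, R) = (½)*1 = ½)
a(U, D) = ½
F = -197/2 (F = -99 + ½ = -197/2 ≈ -98.500)
n(W, C) = ⅛ (n(W, C) = 1/8 = ⅛)
(-303 + 176)/(F + n(-21, -5)) = (-303 + 176)/(-197/2 + ⅛) = -127/(-787/8) = -127*(-8/787) = 1016/787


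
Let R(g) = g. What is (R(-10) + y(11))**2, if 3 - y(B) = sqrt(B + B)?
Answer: (7 + sqrt(22))**2 ≈ 136.67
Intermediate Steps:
y(B) = 3 - sqrt(2)*sqrt(B) (y(B) = 3 - sqrt(B + B) = 3 - sqrt(2*B) = 3 - sqrt(2)*sqrt(B))
(R(-10) + y(11))**2 = (-10 + (3 - sqrt(2)*sqrt(11)))**2 = (-10 + (3 - sqrt(22)))**2 = (-7 - sqrt(22))**2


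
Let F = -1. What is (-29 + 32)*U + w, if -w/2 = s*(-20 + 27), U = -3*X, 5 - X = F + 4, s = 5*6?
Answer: -438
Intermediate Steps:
s = 30
X = 2 (X = 5 - (-1 + 4) = 5 - 1*3 = 5 - 3 = 2)
U = -6 (U = -3*2 = -6)
w = -420 (w = -60*(-20 + 27) = -60*7 = -2*210 = -420)
(-29 + 32)*U + w = (-29 + 32)*(-6) - 420 = 3*(-6) - 420 = -18 - 420 = -438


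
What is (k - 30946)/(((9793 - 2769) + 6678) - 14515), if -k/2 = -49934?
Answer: -22974/271 ≈ -84.775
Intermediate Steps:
k = 99868 (k = -2*(-49934) = 99868)
(k - 30946)/(((9793 - 2769) + 6678) - 14515) = (99868 - 30946)/(((9793 - 2769) + 6678) - 14515) = 68922/((7024 + 6678) - 14515) = 68922/(13702 - 14515) = 68922/(-813) = 68922*(-1/813) = -22974/271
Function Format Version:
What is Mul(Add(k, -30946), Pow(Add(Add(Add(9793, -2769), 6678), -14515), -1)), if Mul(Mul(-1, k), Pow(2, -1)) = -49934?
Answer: Rational(-22974, 271) ≈ -84.775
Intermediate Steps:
k = 99868 (k = Mul(-2, -49934) = 99868)
Mul(Add(k, -30946), Pow(Add(Add(Add(9793, -2769), 6678), -14515), -1)) = Mul(Add(99868, -30946), Pow(Add(Add(Add(9793, -2769), 6678), -14515), -1)) = Mul(68922, Pow(Add(Add(7024, 6678), -14515), -1)) = Mul(68922, Pow(Add(13702, -14515), -1)) = Mul(68922, Pow(-813, -1)) = Mul(68922, Rational(-1, 813)) = Rational(-22974, 271)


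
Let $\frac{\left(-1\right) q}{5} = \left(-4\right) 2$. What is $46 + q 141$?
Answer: $5686$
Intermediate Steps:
$q = 40$ ($q = - 5 \left(\left(-4\right) 2\right) = \left(-5\right) \left(-8\right) = 40$)
$46 + q 141 = 46 + 40 \cdot 141 = 46 + 5640 = 5686$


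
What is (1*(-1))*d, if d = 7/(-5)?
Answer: 7/5 ≈ 1.4000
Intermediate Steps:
d = -7/5 (d = 7*(-⅕) = -7/5 ≈ -1.4000)
(1*(-1))*d = (1*(-1))*(-7/5) = -1*(-7/5) = 7/5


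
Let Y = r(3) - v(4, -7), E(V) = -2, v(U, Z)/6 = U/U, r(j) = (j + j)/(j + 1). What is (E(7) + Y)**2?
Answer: 169/4 ≈ 42.250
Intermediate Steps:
r(j) = 2*j/(1 + j) (r(j) = (2*j)/(1 + j) = 2*j/(1 + j))
v(U, Z) = 6 (v(U, Z) = 6*(U/U) = 6*1 = 6)
Y = -9/2 (Y = 2*3/(1 + 3) - 1*6 = 2*3/4 - 6 = 2*3*(1/4) - 6 = 3/2 - 6 = -9/2 ≈ -4.5000)
(E(7) + Y)**2 = (-2 - 9/2)**2 = (-13/2)**2 = 169/4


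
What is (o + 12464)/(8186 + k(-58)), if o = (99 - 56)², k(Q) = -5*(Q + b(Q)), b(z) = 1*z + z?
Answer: 14313/9056 ≈ 1.5805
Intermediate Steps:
b(z) = 2*z (b(z) = z + z = 2*z)
k(Q) = -15*Q (k(Q) = -5*(Q + 2*Q) = -15*Q)
o = 1849 (o = 43² = 1849)
(o + 12464)/(8186 + k(-58)) = (1849 + 12464)/(8186 - 15*(-58)) = 14313/(8186 + 870) = 14313/9056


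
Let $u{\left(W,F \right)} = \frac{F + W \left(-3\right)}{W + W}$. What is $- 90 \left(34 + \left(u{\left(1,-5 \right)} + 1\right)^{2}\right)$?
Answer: $-3870$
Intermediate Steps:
$u{\left(W,F \right)} = \frac{F - 3 W}{2 W}$
$- 90 \left(34 + \left(u{\left(1,-5 \right)} + 1\right)^{2}\right) = - 90 \left(34 + \left(\frac{-5 - 3}{2 \cdot 1} + 1\right)^{2}\right) = - 90 \left(34 + \left(\frac{1}{2} \cdot 1 \left(-5 - 3\right) + 1\right)^{2}\right) = - 90 \left(34 + \left(\frac{1}{2} \cdot 1 \left(-8\right) + 1\right)^{2}\right) = - 90 \left(34 + \left(-4 + 1\right)^{2}\right) = - 90 \left(34 + \left(-3\right)^{2}\right) = - 90 \left(34 + 9\right) = \left(-90\right) 43 = -3870$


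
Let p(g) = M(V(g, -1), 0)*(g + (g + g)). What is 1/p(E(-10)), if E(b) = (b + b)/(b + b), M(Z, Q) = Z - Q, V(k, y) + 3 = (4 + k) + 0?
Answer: ⅙ ≈ 0.16667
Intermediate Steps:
V(k, y) = 1 + k (V(k, y) = -3 + ((4 + k) + 0) = -3 + (4 + k) = 1 + k)
E(b) = 1 (E(b) = (2*b)/((2*b)) = (2*b)*(1/(2*b)) = 1)
p(g) = 3*g*(1 + g) (p(g) = ((1 + g) - 1*0)*(g + (g + g)) = ((1 + g) + 0)*(g + 2*g) = (1 + g)*(3*g) = 3*g*(1 + g))
1/p(E(-10)) = 1/(3*1*(1 + 1)) = 1/(3*1*2) = 1/6 = ⅙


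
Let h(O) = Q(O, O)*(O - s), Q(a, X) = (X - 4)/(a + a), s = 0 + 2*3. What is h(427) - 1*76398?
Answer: -65065809/854 ≈ -76190.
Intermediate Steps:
s = 6 (s = 0 + 6 = 6)
Q(a, X) = (-4 + X)/(2*a) (Q(a, X) = (-4 + X)/((2*a)) = (-4 + X)*(1/(2*a)) = (-4 + X)/(2*a))
h(O) = (-6 + O)*(-4 + O)/(2*O) (h(O) = ((-4 + O)/(2*O))*(O - 1*6) = ((-4 + O)/(2*O))*(O - 6) = ((-4 + O)/(2*O))*(-6 + O) = (-6 + O)*(-4 + O)/(2*O))
h(427) - 1*76398 = (-5 + (1/2)*427 + 12/427) - 1*76398 = (-5 + 427/2 + 12*(1/427)) - 76398 = (-5 + 427/2 + 12/427) - 76398 = 178083/854 - 76398 = -65065809/854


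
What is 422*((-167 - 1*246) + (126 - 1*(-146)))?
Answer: -59502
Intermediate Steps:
422*((-167 - 1*246) + (126 - 1*(-146))) = 422*((-167 - 246) + (126 + 146)) = 422*(-413 + 272) = 422*(-141) = -59502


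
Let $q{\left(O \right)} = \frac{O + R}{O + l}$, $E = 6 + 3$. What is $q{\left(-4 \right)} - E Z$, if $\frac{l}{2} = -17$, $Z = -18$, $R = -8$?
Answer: $\frac{3084}{19} \approx 162.32$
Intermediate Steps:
$E = 9$
$l = -34$ ($l = 2 \left(-17\right) = -34$)
$q{\left(O \right)} = \frac{-8 + O}{-34 + O}$ ($q{\left(O \right)} = \frac{O - 8}{O - 34} = \frac{-8 + O}{-34 + O}$)
$q{\left(-4 \right)} - E Z = \frac{-8 - 4}{-34 - 4} - 9 \left(-18\right) = \frac{1}{-38} \left(-12\right) - -162 = \left(- \frac{1}{38}\right) \left(-12\right) + 162 = \frac{6}{19} + 162 = \frac{3084}{19}$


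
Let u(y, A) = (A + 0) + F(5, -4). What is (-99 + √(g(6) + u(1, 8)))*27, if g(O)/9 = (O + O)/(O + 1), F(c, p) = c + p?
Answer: -2673 + 81*√133/7 ≈ -2539.6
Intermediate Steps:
g(O) = 18*O/(1 + O) (g(O) = 9*((O + O)/(O + 1)) = 9*((2*O)/(1 + O)) = 9*(2*O/(1 + O)) = 18*O/(1 + O))
u(y, A) = 1 + A (u(y, A) = (A + 0) + (5 - 4) = A + 1 = 1 + A)
(-99 + √(g(6) + u(1, 8)))*27 = (-99 + √(18*6/(1 + 6) + (1 + 8)))*27 = (-99 + √(18*6/7 + 9))*27 = (-99 + √(18*6*(⅐) + 9))*27 = (-99 + √(108/7 + 9))*27 = (-99 + √(171/7))*27 = (-99 + 3*√133/7)*27 = -2673 + 81*√133/7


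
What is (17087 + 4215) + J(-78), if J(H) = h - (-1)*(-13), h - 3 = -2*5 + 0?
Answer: 21282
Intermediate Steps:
h = -7 (h = 3 + (-2*5 + 0) = 3 + (-10 + 0) = 3 - 10 = -7)
J(H) = -20 (J(H) = -7 - (-1)*(-13) = -7 - 1*13 = -7 - 13 = -20)
(17087 + 4215) + J(-78) = (17087 + 4215) - 20 = 21302 - 20 = 21282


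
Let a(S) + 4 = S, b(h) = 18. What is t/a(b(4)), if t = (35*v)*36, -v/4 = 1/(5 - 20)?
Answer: 24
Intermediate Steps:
v = 4/15 (v = -4/(5 - 20) = -4/(-15) = -4*(-1/15) = 4/15 ≈ 0.26667)
t = 336 (t = (35*(4/15))*36 = (28/3)*36 = 336)
a(S) = -4 + S
t/a(b(4)) = 336/(-4 + 18) = 336/14 = 336*(1/14) = 24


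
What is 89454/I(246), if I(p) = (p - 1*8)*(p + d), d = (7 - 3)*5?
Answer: 2631/1862 ≈ 1.4130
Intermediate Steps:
d = 20 (d = 4*5 = 20)
I(p) = (-8 + p)*(20 + p) (I(p) = (p - 1*8)*(p + 20) = (p - 8)*(20 + p) = (-8 + p)*(20 + p))
89454/I(246) = 89454/(-160 + 246² + 12*246) = 89454/(-160 + 60516 + 2952) = 89454/63308 = 89454*(1/63308) = 2631/1862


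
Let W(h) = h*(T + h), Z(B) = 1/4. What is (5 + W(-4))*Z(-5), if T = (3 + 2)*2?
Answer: -19/4 ≈ -4.7500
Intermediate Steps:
T = 10 (T = 5*2 = 10)
Z(B) = ¼
W(h) = h*(10 + h)
(5 + W(-4))*Z(-5) = (5 - 4*(10 - 4))*(¼) = (5 - 4*6)*(¼) = (5 - 24)*(¼) = -19*¼ = -19/4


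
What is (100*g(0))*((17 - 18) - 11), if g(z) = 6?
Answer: -7200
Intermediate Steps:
(100*g(0))*((17 - 18) - 11) = (100*6)*((17 - 18) - 11) = 600*(-1 - 11) = 600*(-12) = -7200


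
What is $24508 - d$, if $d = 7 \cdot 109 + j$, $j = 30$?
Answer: $23715$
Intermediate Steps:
$d = 793$ ($d = 7 \cdot 109 + 30 = 763 + 30 = 793$)
$24508 - d = 24508 - 793 = 23715$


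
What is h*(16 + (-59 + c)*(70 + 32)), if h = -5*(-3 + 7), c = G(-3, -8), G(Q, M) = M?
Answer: 136360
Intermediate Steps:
c = -8
h = -20 (h = -5*4 = -20)
h*(16 + (-59 + c)*(70 + 32)) = -20*(16 + (-59 - 8)*(70 + 32)) = -20*(16 - 67*102) = -20*(16 - 6834) = -20*(-6818) = 136360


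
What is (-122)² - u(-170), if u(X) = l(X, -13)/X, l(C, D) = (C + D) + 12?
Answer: 2530109/170 ≈ 14883.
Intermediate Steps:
l(C, D) = 12 + C + D
u(X) = (-1 + X)/X (u(X) = (12 + X - 13)/X = (-1 + X)/X)
(-122)² - u(-170) = (-122)² - (-1 - 170)/(-170) = 14884 - (-1)*(-171)/170 = 14884 - 1*171/170 = 14884 - 171/170 = 2530109/170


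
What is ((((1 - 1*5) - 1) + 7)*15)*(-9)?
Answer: -270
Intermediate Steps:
((((1 - 1*5) - 1) + 7)*15)*(-9) = ((((1 - 5) - 1) + 7)*15)*(-9) = (((-4 - 1) + 7)*15)*(-9) = ((-5 + 7)*15)*(-9) = (2*15)*(-9) = 30*(-9) = -270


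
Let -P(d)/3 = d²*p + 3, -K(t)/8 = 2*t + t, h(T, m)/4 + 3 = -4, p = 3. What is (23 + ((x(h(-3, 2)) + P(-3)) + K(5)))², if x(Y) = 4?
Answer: 33489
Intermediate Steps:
h(T, m) = -28 (h(T, m) = -12 + 4*(-4) = -12 - 16 = -28)
K(t) = -24*t (K(t) = -8*(2*t + t) = -24*t)
P(d) = -9 - 9*d² (P(d) = -3*(d²*3 + 3) = -3*(3*d² + 3) = -3*(3 + 3*d²) = -9 - 9*d²)
(23 + ((x(h(-3, 2)) + P(-3)) + K(5)))² = (23 + ((4 + (-9 - 9*(-3)²)) - 24*5))² = (23 + ((4 + (-9 - 9*9)) - 120))² = (23 + ((4 + (-9 - 81)) - 120))² = (23 + ((4 - 90) - 120))² = (23 + (-86 - 120))² = (23 - 206)² = (-183)² = 33489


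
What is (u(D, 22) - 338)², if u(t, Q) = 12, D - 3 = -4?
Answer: 106276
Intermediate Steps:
D = -1 (D = 3 - 4 = -1)
(u(D, 22) - 338)² = (12 - 338)² = (-326)² = 106276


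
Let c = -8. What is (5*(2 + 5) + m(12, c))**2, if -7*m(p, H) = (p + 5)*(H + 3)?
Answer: 108900/49 ≈ 2222.4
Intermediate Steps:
m(p, H) = -(3 + H)*(5 + p)/7 (m(p, H) = -(p + 5)*(H + 3)/7 = -(5 + p)*(3 + H)/7 = -(3 + H)*(5 + p)/7)
(5*(2 + 5) + m(12, c))**2 = (5*(2 + 5) + (-15/7 - 5/7*(-8) - 3/7*12 - 1/7*(-8)*12))**2 = (5*7 + (-15/7 + 40/7 - 36/7 + 96/7))**2 = (35 + 85/7)**2 = (330/7)**2 = 108900/49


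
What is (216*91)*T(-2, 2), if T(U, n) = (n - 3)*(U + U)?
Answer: 78624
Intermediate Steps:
T(U, n) = 2*U*(-3 + n) (T(U, n) = (-3 + n)*(2*U) = 2*U*(-3 + n))
(216*91)*T(-2, 2) = (216*91)*(2*(-2)*(-3 + 2)) = 19656*(2*(-2)*(-1)) = 19656*4 = 78624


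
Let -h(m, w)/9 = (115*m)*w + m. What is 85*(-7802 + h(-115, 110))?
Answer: 1112308555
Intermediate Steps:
h(m, w) = -9*m - 1035*m*w (h(m, w) = -9*((115*m)*w + m) = -9*(115*m*w + m) = -9*(m + 115*m*w) = -9*m - 1035*m*w)
85*(-7802 + h(-115, 110)) = 85*(-7802 - 9*(-115)*(1 + 115*110)) = 85*(-7802 - 9*(-115)*(1 + 12650)) = 85*(-7802 - 9*(-115)*12651) = 85*(-7802 + 13093785) = 85*13085983 = 1112308555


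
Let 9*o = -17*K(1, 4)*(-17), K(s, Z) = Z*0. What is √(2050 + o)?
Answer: 5*√82 ≈ 45.277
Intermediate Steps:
K(s, Z) = 0
o = 0 (o = (-17*0*(-17))/9 = (0*(-17))/9 = (⅑)*0 = 0)
√(2050 + o) = √(2050 + 0) = √2050 = 5*√82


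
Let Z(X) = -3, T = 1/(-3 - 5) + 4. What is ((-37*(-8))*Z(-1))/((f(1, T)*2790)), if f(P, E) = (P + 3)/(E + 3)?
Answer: -407/744 ≈ -0.54704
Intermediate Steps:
T = 31/8 (T = 1/(-8) + 4 = -⅛ + 4 = 31/8 ≈ 3.8750)
f(P, E) = (3 + P)/(3 + E)
((-37*(-8))*Z(-1))/((f(1, T)*2790)) = (-37*(-8)*(-3))/((((3 + 1)/(3 + 31/8))*2790)) = (296*(-3))/(((4/(55/8))*2790)) = -888/(((8/55)*4)*2790) = -888/((32/55)*2790) = -888/17856/11 = -888*11/17856 = -407/744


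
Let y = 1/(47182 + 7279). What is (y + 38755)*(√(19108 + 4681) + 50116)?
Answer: 9616057871136/4951 + 2110636056*√23789/54461 ≈ 1.9482e+9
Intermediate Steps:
y = 1/54461 ≈ 1.8362e-5
(y + 38755)*(√(19108 + 4681) + 50116) = (1/54461 + 38755)*(√(19108 + 4681) + 50116) = 2110636056*(√23789 + 50116)/54461 = 2110636056*(50116 + √23789)/54461 = 9616057871136/4951 + 2110636056*√23789/54461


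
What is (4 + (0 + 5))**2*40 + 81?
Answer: 3321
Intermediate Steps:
(4 + (0 + 5))**2*40 + 81 = (4 + 5)**2*40 + 81 = 9**2*40 + 81 = 81*40 + 81 = 3240 + 81 = 3321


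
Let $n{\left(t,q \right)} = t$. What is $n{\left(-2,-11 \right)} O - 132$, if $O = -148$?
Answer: $164$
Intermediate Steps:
$n{\left(-2,-11 \right)} O - 132 = \left(-2\right) \left(-148\right) - 132 = 296 - 132 = 164$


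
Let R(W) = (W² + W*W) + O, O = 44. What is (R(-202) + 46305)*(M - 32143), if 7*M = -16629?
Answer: -30918249910/7 ≈ -4.4169e+9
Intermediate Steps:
M = -16629/7 (M = (⅐)*(-16629) = -16629/7 ≈ -2375.6)
R(W) = 44 + 2*W² (R(W) = (W² + W*W) + 44 = (W² + W²) + 44 = 2*W² + 44 = 44 + 2*W²)
(R(-202) + 46305)*(M - 32143) = ((44 + 2*(-202)²) + 46305)*(-16629/7 - 32143) = ((44 + 2*40804) + 46305)*(-241630/7) = ((44 + 81608) + 46305)*(-241630/7) = (81652 + 46305)*(-241630/7) = 127957*(-241630/7) = -30918249910/7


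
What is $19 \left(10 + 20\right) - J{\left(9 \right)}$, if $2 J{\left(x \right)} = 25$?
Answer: $\frac{1115}{2} \approx 557.5$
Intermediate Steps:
$J{\left(x \right)} = \frac{25}{2}$ ($J{\left(x \right)} = \frac{1}{2} \cdot 25 = \frac{25}{2}$)
$19 \left(10 + 20\right) - J{\left(9 \right)} = 19 \left(10 + 20\right) - \frac{25}{2} = 19 \cdot 30 - \frac{25}{2} = 570 - \frac{25}{2} = \frac{1115}{2}$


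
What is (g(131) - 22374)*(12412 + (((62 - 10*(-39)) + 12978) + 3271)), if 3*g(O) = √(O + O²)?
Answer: -651374262 + 58226*√4323/3 ≈ -6.5010e+8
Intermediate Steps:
g(O) = √(O + O²)/3
(g(131) - 22374)*(12412 + (((62 - 10*(-39)) + 12978) + 3271)) = (√(131*(1 + 131))/3 - 22374)*(12412 + (((62 - 10*(-39)) + 12978) + 3271)) = (√(131*132)/3 - 22374)*(12412 + (((62 + 390) + 12978) + 3271)) = (√17292/3 - 22374)*(12412 + ((452 + 12978) + 3271)) = ((2*√4323)/3 - 22374)*(12412 + (13430 + 3271)) = (2*√4323/3 - 22374)*(12412 + 16701) = (-22374 + 2*√4323/3)*29113 = -651374262 + 58226*√4323/3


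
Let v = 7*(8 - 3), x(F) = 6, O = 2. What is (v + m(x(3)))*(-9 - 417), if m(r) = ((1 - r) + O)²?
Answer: -18744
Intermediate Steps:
m(r) = (3 - r)² (m(r) = ((1 - r) + 2)² = (3 - r)²)
v = 35 (v = 7*5 = 35)
(v + m(x(3)))*(-9 - 417) = (35 + (3 - 1*6)²)*(-9 - 417) = (35 + (3 - 6)²)*(-426) = (35 + (-3)²)*(-426) = (35 + 9)*(-426) = 44*(-426) = -18744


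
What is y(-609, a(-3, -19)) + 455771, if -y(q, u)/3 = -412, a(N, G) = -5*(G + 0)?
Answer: 457007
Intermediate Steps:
a(N, G) = -5*G
y(q, u) = 1236 (y(q, u) = -3*(-412) = 1236)
y(-609, a(-3, -19)) + 455771 = 1236 + 455771 = 457007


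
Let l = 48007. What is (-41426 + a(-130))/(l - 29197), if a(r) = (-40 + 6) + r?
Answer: -4159/1881 ≈ -2.2111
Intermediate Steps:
a(r) = -34 + r
(-41426 + a(-130))/(l - 29197) = (-41426 + (-34 - 130))/(48007 - 29197) = (-41426 - 164)/18810 = -41590*1/18810 = -4159/1881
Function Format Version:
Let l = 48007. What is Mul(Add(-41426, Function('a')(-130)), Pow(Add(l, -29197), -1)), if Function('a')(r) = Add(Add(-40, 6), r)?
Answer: Rational(-4159, 1881) ≈ -2.2111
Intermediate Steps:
Function('a')(r) = Add(-34, r)
Mul(Add(-41426, Function('a')(-130)), Pow(Add(l, -29197), -1)) = Mul(Add(-41426, Add(-34, -130)), Pow(Add(48007, -29197), -1)) = Mul(Add(-41426, -164), Pow(18810, -1)) = Mul(-41590, Rational(1, 18810)) = Rational(-4159, 1881)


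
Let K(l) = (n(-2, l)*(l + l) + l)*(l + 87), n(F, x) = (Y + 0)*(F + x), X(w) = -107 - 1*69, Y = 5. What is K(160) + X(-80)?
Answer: 62480944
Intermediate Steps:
X(w) = -176 (X(w) = -107 - 69 = -176)
n(F, x) = 5*F + 5*x (n(F, x) = (5 + 0)*(F + x) = 5*(F + x) = 5*F + 5*x)
K(l) = (87 + l)*(l + 2*l*(-10 + 5*l)) (K(l) = ((5*(-2) + 5*l)*(l + l) + l)*(l + 87) = ((-10 + 5*l)*(2*l) + l)*(87 + l) = (2*l*(-10 + 5*l) + l)*(87 + l) = (l + 2*l*(-10 + 5*l))*(87 + l) = (87 + l)*(l + 2*l*(-10 + 5*l)))
K(160) + X(-80) = 160*(-1653 + 10*160² + 851*160) - 176 = 160*(-1653 + 10*25600 + 136160) - 176 = 160*(-1653 + 256000 + 136160) - 176 = 160*390507 - 176 = 62481120 - 176 = 62480944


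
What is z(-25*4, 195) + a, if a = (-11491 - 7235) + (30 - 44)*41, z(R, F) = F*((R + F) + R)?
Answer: -20275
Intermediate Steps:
z(R, F) = F*(F + 2*R) (z(R, F) = F*((F + R) + R) = F*(F + 2*R))
a = -19300 (a = -18726 - 14*41 = -18726 - 574 = -19300)
z(-25*4, 195) + a = 195*(195 + 2*(-25*4)) - 19300 = 195*(195 + 2*(-100)) - 19300 = 195*(195 - 200) - 19300 = 195*(-5) - 19300 = -975 - 19300 = -20275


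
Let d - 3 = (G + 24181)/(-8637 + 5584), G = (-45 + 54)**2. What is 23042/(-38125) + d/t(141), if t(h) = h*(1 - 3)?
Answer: -19262115857/32823566250 ≈ -0.58684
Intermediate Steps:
G = 81 (G = 9**2 = 81)
d = -15103/3053 (d = 3 + (81 + 24181)/(-8637 + 5584) = 3 + 24262/(-3053) = 3 + 24262*(-1/3053) = 3 - 24262/3053 = -15103/3053 ≈ -4.9469)
t(h) = -2*h (t(h) = h*(-2) = -2*h)
23042/(-38125) + d/t(141) = 23042/(-38125) - 15103/(3053*((-2*141))) = 23042*(-1/38125) - 15103/3053/(-282) = -23042/38125 - 15103/3053*(-1/282) = -23042/38125 + 15103/860946 = -19262115857/32823566250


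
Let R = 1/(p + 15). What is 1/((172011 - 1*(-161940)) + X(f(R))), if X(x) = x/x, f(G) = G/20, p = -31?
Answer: 1/333952 ≈ 2.9944e-6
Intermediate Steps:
R = -1/16 (R = 1/(-31 + 15) = 1/(-16) = -1/16 ≈ -0.062500)
f(G) = G/20 (f(G) = G*(1/20) = G/20)
X(x) = 1
1/((172011 - 1*(-161940)) + X(f(R))) = 1/((172011 - 1*(-161940)) + 1) = 1/((172011 + 161940) + 1) = 1/(333951 + 1) = 1/333952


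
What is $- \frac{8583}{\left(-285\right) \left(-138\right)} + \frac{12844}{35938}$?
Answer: $\frac{32783111}{235573590} \approx 0.13916$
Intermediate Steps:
$- \frac{8583}{\left(-285\right) \left(-138\right)} + \frac{12844}{35938} = - \frac{8583}{39330} + 12844 \cdot \frac{1}{35938} = \left(-8583\right) \frac{1}{39330} + \frac{6422}{17969} = - \frac{2861}{13110} + \frac{6422}{17969} = \frac{32783111}{235573590}$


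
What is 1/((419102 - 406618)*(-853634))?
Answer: -1/10656766856 ≈ -9.3837e-11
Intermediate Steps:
1/((419102 - 406618)*(-853634)) = -1/853634/12484 = (1/12484)*(-1/853634) = -1/10656766856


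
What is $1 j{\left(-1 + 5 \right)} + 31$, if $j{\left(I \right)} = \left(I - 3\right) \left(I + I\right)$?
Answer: $39$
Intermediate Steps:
$j{\left(I \right)} = 2 I \left(-3 + I\right)$ ($j{\left(I \right)} = \left(-3 + I\right) 2 I = 2 I \left(-3 + I\right)$)
$1 j{\left(-1 + 5 \right)} + 31 = 1 \cdot 2 \left(-1 + 5\right) \left(-3 + \left(-1 + 5\right)\right) + 31 = 1 \cdot 2 \cdot 4 \left(-3 + 4\right) + 31 = 1 \cdot 2 \cdot 4 \cdot 1 + 31 = 1 \cdot 8 + 31 = 8 + 31 = 39$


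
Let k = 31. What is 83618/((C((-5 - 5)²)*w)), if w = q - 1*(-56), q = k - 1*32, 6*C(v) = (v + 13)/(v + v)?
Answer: 20068320/1243 ≈ 16145.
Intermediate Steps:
C(v) = (13 + v)/(12*v) (C(v) = ((v + 13)/(v + v))/6 = ((13 + v)/((2*v)))/6 = ((13 + v)*(1/(2*v)))/6 = ((13 + v)/(2*v))/6 = (13 + v)/(12*v))
q = -1 (q = 31 - 1*32 = 31 - 32 = -1)
w = 55 (w = -1 - 1*(-56) = -1 + 56 = 55)
83618/((C((-5 - 5)²)*w)) = 83618/((((13 + (-5 - 5)²)/(12*((-5 - 5)²)))*55)) = 83618/((((13 + (-10)²)/(12*((-10)²)))*55)) = 83618/((((1/12)*(13 + 100)/100)*55)) = 83618/((((1/12)*(1/100)*113)*55)) = 83618/(((113/1200)*55)) = 83618/(1243/240) = 83618*(240/1243) = 20068320/1243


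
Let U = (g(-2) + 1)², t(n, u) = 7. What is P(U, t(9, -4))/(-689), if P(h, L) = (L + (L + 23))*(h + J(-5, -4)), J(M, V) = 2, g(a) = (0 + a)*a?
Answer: -999/689 ≈ -1.4499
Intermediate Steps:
g(a) = a² (g(a) = a*a = a²)
U = 25 (U = ((-2)² + 1)² = (4 + 1)² = 5² = 25)
P(h, L) = (2 + h)*(23 + 2*L) (P(h, L) = (L + (L + 23))*(h + 2) = (L + (23 + L))*(2 + h) = (23 + 2*L)*(2 + h) = (2 + h)*(23 + 2*L))
P(U, t(9, -4))/(-689) = (46 + 4*7 + 23*25 + 2*7*25)/(-689) = (46 + 28 + 575 + 350)*(-1/689) = 999*(-1/689) = -999/689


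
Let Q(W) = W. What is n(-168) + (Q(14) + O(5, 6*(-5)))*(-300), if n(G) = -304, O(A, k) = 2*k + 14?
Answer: 9296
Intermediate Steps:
O(A, k) = 14 + 2*k
n(-168) + (Q(14) + O(5, 6*(-5)))*(-300) = -304 + (14 + (14 + 2*(6*(-5))))*(-300) = -304 + (14 + (14 + 2*(-30)))*(-300) = -304 + (14 + (14 - 60))*(-300) = -304 + (14 - 46)*(-300) = -304 - 32*(-300) = -304 + 9600 = 9296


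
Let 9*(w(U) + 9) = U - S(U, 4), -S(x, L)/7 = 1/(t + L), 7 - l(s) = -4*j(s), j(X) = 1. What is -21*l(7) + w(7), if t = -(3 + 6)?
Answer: -10772/45 ≈ -239.38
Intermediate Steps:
l(s) = 11 (l(s) = 7 - (-4) = 7 - 1*(-4) = 7 + 4 = 11)
t = -9 (t = -1*9 = -9)
S(x, L) = -7/(-9 + L)
w(U) = -412/45 + U/9 (w(U) = -9 + (U - (-7)/(-9 + 4))/9 = -9 + (U - (-7)/(-5))/9 = -9 + (U - (-7)*(-1)/5)/9 = -9 + (U - 1*7/5)/9 = -9 + (U - 7/5)/9 = -9 + (-7/5 + U)/9 = -9 + (-7/45 + U/9) = -412/45 + U/9)
-21*l(7) + w(7) = -21*11 + (-412/45 + (1/9)*7) = -231 + (-412/45 + 7/9) = -231 - 377/45 = -10772/45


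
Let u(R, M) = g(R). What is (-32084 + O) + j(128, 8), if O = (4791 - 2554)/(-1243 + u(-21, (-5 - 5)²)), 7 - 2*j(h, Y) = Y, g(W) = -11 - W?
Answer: -79124851/2466 ≈ -32086.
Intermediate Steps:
j(h, Y) = 7/2 - Y/2
u(R, M) = -11 - R
O = -2237/1233 (O = (4791 - 2554)/(-1243 + (-11 - 1*(-21))) = 2237/(-1243 + (-11 + 21)) = 2237/(-1243 + 10) = 2237/(-1233) = 2237*(-1/1233) = -2237/1233 ≈ -1.8143)
(-32084 + O) + j(128, 8) = (-32084 - 2237/1233) + (7/2 - ½*8) = -39561809/1233 + (7/2 - 4) = -39561809/1233 - ½ = -79124851/2466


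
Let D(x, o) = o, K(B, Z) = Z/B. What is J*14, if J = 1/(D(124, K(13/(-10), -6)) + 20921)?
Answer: 182/272033 ≈ 0.00066904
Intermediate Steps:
J = 13/272033 (J = 1/(-6/(13/(-10)) + 20921) = 1/(-6/(13*(-⅒)) + 20921) = 1/(-6/(-13/10) + 20921) = 1/(-6*(-10/13) + 20921) = 1/(60/13 + 20921) = 1/(272033/13) = 13/272033 ≈ 4.7788e-5)
J*14 = (13/272033)*14 = 182/272033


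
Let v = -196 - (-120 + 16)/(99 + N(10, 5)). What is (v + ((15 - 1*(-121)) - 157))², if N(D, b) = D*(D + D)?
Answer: 24830289/529 ≈ 46938.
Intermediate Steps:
N(D, b) = 2*D² (N(D, b) = D*(2*D) = 2*D²)
v = -4500/23 (v = -196 - (-120 + 16)/(99 + 2*10²) = -196 - (-104)/(99 + 2*100) = -196 - (-104)/(99 + 200) = -196 - (-104)/299 = -196 - 1*(-8/23) = -196 + 8/23 = -4500/23 ≈ -195.65)
(v + ((15 - 1*(-121)) - 157))² = (-4500/23 + ((15 - 1*(-121)) - 157))² = (-4500/23 + ((15 + 121) - 157))² = (-4500/23 + (136 - 157))² = (-4500/23 - 21)² = (-4983/23)² = 24830289/529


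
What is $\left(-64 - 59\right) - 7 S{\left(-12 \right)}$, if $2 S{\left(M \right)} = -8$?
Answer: $-95$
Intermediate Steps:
$S{\left(M \right)} = -4$ ($S{\left(M \right)} = \frac{1}{2} \left(-8\right) = -4$)
$\left(-64 - 59\right) - 7 S{\left(-12 \right)} = \left(-64 - 59\right) - -28 = \left(-64 - 59\right) + 28 = -123 + 28 = -95$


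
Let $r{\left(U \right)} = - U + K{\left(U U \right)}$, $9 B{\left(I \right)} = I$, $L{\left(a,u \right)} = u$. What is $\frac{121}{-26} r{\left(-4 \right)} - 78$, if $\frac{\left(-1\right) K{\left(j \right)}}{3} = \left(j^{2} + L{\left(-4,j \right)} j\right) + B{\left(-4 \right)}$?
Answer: $\frac{274774}{39} \approx 7045.5$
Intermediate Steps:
$B{\left(I \right)} = \frac{I}{9}$
$K{\left(j \right)} = \frac{4}{3} - 6 j^{2}$ ($K{\left(j \right)} = - 3 \left(\left(j^{2} + j j\right) + \frac{1}{9} \left(-4\right)\right) = - 3 \left(\left(j^{2} + j^{2}\right) - \frac{4}{9}\right) = - 3 \left(2 j^{2} - \frac{4}{9}\right) = - 3 \left(- \frac{4}{9} + 2 j^{2}\right) = \frac{4}{3} - 6 j^{2}$)
$r{\left(U \right)} = \frac{4}{3} - U - 6 U^{4}$ ($r{\left(U \right)} = - U - \left(- \frac{4}{3} + 6 \left(U U\right)^{2}\right) = - U - \left(- \frac{4}{3} + 6 \left(U^{2}\right)^{2}\right) = - U - \left(- \frac{4}{3} + 6 U^{4}\right) = \frac{4}{3} - U - 6 U^{4}$)
$\frac{121}{-26} r{\left(-4 \right)} - 78 = \frac{121}{-26} \left(\frac{4}{3} - -4 - 6 \left(-4\right)^{4}\right) - 78 = 121 \left(- \frac{1}{26}\right) \left(\frac{4}{3} + 4 - 1536\right) - 78 = - \frac{121 \left(\frac{4}{3} + 4 - 1536\right)}{26} - 78 = \left(- \frac{121}{26}\right) \left(- \frac{4592}{3}\right) - 78 = \frac{277816}{39} - 78 = \frac{274774}{39}$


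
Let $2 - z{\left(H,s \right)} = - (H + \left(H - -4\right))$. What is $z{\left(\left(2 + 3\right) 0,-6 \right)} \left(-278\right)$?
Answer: $-1668$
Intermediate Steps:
$z{\left(H,s \right)} = 6 + 2 H$ ($z{\left(H,s \right)} = 2 - - (H + \left(H - -4\right)) = 2 - - (H + \left(H + 4\right)) = 2 - - (H + \left(4 + H\right)) = 2 - - (4 + 2 H) = 2 - \left(-4 - 2 H\right) = 2 + \left(4 + 2 H\right) = 6 + 2 H$)
$z{\left(\left(2 + 3\right) 0,-6 \right)} \left(-278\right) = \left(6 + 2 \left(2 + 3\right) 0\right) \left(-278\right) = \left(6 + 2 \cdot 5 \cdot 0\right) \left(-278\right) = \left(6 + 2 \cdot 0\right) \left(-278\right) = \left(6 + 0\right) \left(-278\right) = 6 \left(-278\right) = -1668$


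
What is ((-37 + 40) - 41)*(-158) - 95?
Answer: 5909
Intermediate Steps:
((-37 + 40) - 41)*(-158) - 95 = (3 - 41)*(-158) - 95 = -38*(-158) - 95 = 6004 - 95 = 5909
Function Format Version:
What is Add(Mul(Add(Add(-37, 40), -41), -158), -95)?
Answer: 5909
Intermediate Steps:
Add(Mul(Add(Add(-37, 40), -41), -158), -95) = Add(Mul(Add(3, -41), -158), -95) = Add(Mul(-38, -158), -95) = Add(6004, -95) = 5909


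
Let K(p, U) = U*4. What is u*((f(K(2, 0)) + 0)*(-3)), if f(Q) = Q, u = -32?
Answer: 0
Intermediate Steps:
K(p, U) = 4*U
u*((f(K(2, 0)) + 0)*(-3)) = -32*(4*0 + 0)*(-3) = -32*(0 + 0)*(-3) = -0*(-3) = -32*0 = 0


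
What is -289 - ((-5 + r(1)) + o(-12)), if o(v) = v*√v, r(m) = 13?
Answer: -297 + 24*I*√3 ≈ -297.0 + 41.569*I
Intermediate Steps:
o(v) = v^(3/2)
-289 - ((-5 + r(1)) + o(-12)) = -289 - ((-5 + 13) + (-12)^(3/2)) = -289 - (8 - 24*I*√3) = -289 + (-8 + 24*I*√3) = -297 + 24*I*√3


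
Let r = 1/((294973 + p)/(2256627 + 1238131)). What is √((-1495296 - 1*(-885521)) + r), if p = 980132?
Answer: I*√5866415989175265/98085 ≈ 780.88*I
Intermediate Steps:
r = 3494758/1275105 (r = 1/((294973 + 980132)/(2256627 + 1238131)) = 1/(1275105/3494758) = 3494758/1275105 ≈ 2.7408)
√((-1495296 - 1*(-885521)) + r) = √((-1495296 - 1*(-885521)) + 3494758/1275105) = √((-1495296 + 885521) + 3494758/1275105) = √(-609775 + 3494758/1275105) = √(-777523656617/1275105) = I*√5866415989175265/98085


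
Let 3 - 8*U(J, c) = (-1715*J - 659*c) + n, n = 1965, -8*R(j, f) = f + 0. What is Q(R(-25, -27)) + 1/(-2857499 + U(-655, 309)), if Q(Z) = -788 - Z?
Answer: -9410100847/11890824 ≈ -791.38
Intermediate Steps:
R(j, f) = -f/8 (R(j, f) = -(f + 0)/8 = -f/8)
U(J, c) = -981/4 + 659*c/8 + 1715*J/8 (U(J, c) = 3/8 - ((-1715*J - 659*c) + 1965)/8 = 3/8 - (1965 - 1715*J - 659*c)/8 = 3/8 + (-1965/8 + 659*c/8 + 1715*J/8) = -981/4 + 659*c/8 + 1715*J/8)
Q(R(-25, -27)) + 1/(-2857499 + U(-655, 309)) = (-788 - (-1)*(-27)/8) + 1/(-2857499 + (-981/4 + (659/8)*309 + (1715/8)*(-655))) = (-788 - 1*27/8) + 1/(-2857499 + (-981/4 + 203631/8 - 1123325/8)) = (-788 - 27/8) + 1/(-2857499 - 115207) = -6331/8 + 1/(-2972706) = -6331/8 - 1/2972706 = -9410100847/11890824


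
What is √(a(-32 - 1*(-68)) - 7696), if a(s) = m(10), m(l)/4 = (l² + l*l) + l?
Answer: 2*I*√1714 ≈ 82.801*I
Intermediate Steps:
m(l) = 4*l + 8*l² (m(l) = 4*((l² + l*l) + l) = 4*((l² + l²) + l) = 4*(2*l² + l) = 4*(l + 2*l²) = 4*l + 8*l²)
a(s) = 840 (a(s) = 4*10*(1 + 2*10) = 4*10*(1 + 20) = 4*10*21 = 840)
√(a(-32 - 1*(-68)) - 7696) = √(840 - 7696) = √(-6856) = 2*I*√1714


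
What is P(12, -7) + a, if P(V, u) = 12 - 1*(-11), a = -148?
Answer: -125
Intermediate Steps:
P(V, u) = 23 (P(V, u) = 12 + 11 = 23)
P(12, -7) + a = 23 - 148 = -125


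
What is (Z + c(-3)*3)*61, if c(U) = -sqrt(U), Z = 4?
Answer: 244 - 183*I*sqrt(3) ≈ 244.0 - 316.97*I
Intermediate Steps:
(Z + c(-3)*3)*61 = (4 - sqrt(-3)*3)*61 = (4 - I*sqrt(3)*3)*61 = (4 - 3*I*sqrt(3))*61 = 244 - 183*I*sqrt(3)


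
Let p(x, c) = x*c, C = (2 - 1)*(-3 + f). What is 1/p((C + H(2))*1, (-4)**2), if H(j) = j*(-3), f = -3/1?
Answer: -1/192 ≈ -0.0052083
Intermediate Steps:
f = -3 (f = -3*1 = -3)
H(j) = -3*j
C = -6 (C = (2 - 1)*(-3 - 3) = 1*(-6) = -6)
p(x, c) = c*x
1/p((C + H(2))*1, (-4)**2) = 1/((-4)**2*((-6 - 3*2)*1)) = 1/(16*((-6 - 6)*1)) = 1/(16*(-12*1)) = 1/(16*(-12)) = 1/(-192) = -1/192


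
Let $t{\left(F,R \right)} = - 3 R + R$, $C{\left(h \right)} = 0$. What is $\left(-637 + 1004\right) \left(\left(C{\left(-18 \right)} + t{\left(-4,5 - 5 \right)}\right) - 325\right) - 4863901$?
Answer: $-4983176$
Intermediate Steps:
$t{\left(F,R \right)} = - 2 R$
$\left(-637 + 1004\right) \left(\left(C{\left(-18 \right)} + t{\left(-4,5 - 5 \right)}\right) - 325\right) - 4863901 = \left(-637 + 1004\right) \left(\left(0 - 2 \left(5 - 5\right)\right) - 325\right) - 4863901 = 367 \left(\left(0 - 2 \left(5 - 5\right)\right) - 325\right) - 4863901 = 367 \left(\left(0 - 0\right) - 325\right) - 4863901 = 367 \left(\left(0 + 0\right) - 325\right) - 4863901 = 367 \left(0 - 325\right) - 4863901 = 367 \left(-325\right) - 4863901 = -119275 - 4863901 = -4983176$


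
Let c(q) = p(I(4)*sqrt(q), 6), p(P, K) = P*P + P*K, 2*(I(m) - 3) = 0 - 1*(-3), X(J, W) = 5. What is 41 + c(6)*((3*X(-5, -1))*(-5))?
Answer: -18143/2 - 2025*sqrt(6) ≈ -14032.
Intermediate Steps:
I(m) = 9/2 (I(m) = 3 + (0 - 1*(-3))/2 = 3 + (0 + 3)/2 = 3 + (1/2)*3 = 3 + 3/2 = 9/2)
p(P, K) = P**2 + K*P
c(q) = 9*sqrt(q)*(6 + 9*sqrt(q)/2)/2 (c(q) = (9*sqrt(q)/2)*(6 + 9*sqrt(q)/2) = 9*sqrt(q)*(6 + 9*sqrt(q)/2)/2)
41 + c(6)*((3*X(-5, -1))*(-5)) = 41 + (27*sqrt(6) + (81/4)*6)*((3*5)*(-5)) = 41 + (27*sqrt(6) + 243/2)*(15*(-5)) = 41 + (243/2 + 27*sqrt(6))*(-75) = 41 + (-18225/2 - 2025*sqrt(6)) = -18143/2 - 2025*sqrt(6)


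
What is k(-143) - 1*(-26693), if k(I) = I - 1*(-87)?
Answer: 26637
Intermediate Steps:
k(I) = 87 + I (k(I) = I + 87 = 87 + I)
k(-143) - 1*(-26693) = (87 - 143) - 1*(-26693) = -56 + 26693 = 26637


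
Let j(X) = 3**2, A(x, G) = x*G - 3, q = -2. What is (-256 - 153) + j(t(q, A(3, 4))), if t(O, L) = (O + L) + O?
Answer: -400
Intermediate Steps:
A(x, G) = -3 + G*x (A(x, G) = G*x - 3 = -3 + G*x)
t(O, L) = L + 2*O (t(O, L) = (L + O) + O = L + 2*O)
j(X) = 9
(-256 - 153) + j(t(q, A(3, 4))) = (-256 - 153) + 9 = -409 + 9 = -400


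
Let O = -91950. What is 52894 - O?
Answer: 144844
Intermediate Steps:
52894 - O = 52894 - 1*(-91950) = 52894 + 91950 = 144844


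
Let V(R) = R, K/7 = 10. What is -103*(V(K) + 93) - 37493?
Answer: -54282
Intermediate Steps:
K = 70 (K = 7*10 = 70)
-103*(V(K) + 93) - 37493 = -103*(70 + 93) - 37493 = -103*163 - 37493 = -16789 - 37493 = -54282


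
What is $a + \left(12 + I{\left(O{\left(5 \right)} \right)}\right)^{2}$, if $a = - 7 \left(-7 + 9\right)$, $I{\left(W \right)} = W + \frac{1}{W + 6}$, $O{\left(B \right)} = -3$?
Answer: $\frac{658}{9} \approx 73.111$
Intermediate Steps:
$I{\left(W \right)} = W + \frac{1}{6 + W}$
$a = -14$ ($a = \left(-7\right) 2 = -14$)
$a + \left(12 + I{\left(O{\left(5 \right)} \right)}\right)^{2} = -14 + \left(12 + \frac{1 + \left(-3\right)^{2} + 6 \left(-3\right)}{6 - 3}\right)^{2} = -14 + \left(12 + \frac{1 + 9 - 18}{3}\right)^{2} = -14 + \left(12 + \frac{1}{3} \left(-8\right)\right)^{2} = -14 + \left(12 - \frac{8}{3}\right)^{2} = -14 + \left(\frac{28}{3}\right)^{2} = -14 + \frac{784}{9} = \frac{658}{9}$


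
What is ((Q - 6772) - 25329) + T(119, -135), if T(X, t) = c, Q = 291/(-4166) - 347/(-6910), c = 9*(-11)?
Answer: -231735974302/7196765 ≈ -32200.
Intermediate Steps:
c = -99
Q = -141302/7196765 (Q = 291*(-1/4166) - 347*(-1/6910) = -291/4166 + 347/6910 = -141302/7196765 ≈ -0.019634)
T(X, t) = -99
((Q - 6772) - 25329) + T(119, -135) = ((-141302/7196765 - 6772) - 25329) - 99 = (-48736633882/7196765 - 25329) - 99 = -231023494567/7196765 - 99 = -231735974302/7196765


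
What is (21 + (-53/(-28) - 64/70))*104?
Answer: 80002/35 ≈ 2285.8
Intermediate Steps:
(21 + (-53/(-28) - 64/70))*104 = (21 + (-53*(-1/28) - 64*1/70))*104 = (21 + (53/28 - 32/35))*104 = (21 + 137/140)*104 = (3077/140)*104 = 80002/35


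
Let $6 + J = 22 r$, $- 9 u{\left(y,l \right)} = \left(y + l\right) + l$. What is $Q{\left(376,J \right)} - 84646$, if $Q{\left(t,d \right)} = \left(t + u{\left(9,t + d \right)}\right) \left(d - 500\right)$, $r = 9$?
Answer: $- \frac{1451426}{9} \approx -1.6127 \cdot 10^{5}$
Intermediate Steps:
$u{\left(y,l \right)} = - \frac{2 l}{9} - \frac{y}{9}$ ($u{\left(y,l \right)} = - \frac{\left(y + l\right) + l}{9} = - \frac{\left(l + y\right) + l}{9} = - \frac{y + 2 l}{9} = - \frac{2 l}{9} - \frac{y}{9}$)
$J = 192$ ($J = -6 + 22 \cdot 9 = -6 + 198 = 192$)
$Q{\left(t,d \right)} = \left(-500 + d\right) \left(-1 - \frac{2 d}{9} + \frac{7 t}{9}\right)$ ($Q{\left(t,d \right)} = \left(t - \left(1 + \frac{2 \left(t + d\right)}{9}\right)\right) \left(d - 500\right) = \left(t - \left(1 + \frac{2 \left(d + t\right)}{9}\right)\right) \left(-500 + d\right) = \left(t - \left(1 + \frac{2 d}{9} + \frac{2 t}{9}\right)\right) \left(-500 + d\right) = \left(-1 - \frac{2 d}{9} + \frac{7 t}{9}\right) \left(-500 + d\right) = \left(-500 + d\right) \left(-1 - \frac{2 d}{9} + \frac{7 t}{9}\right)$)
$Q{\left(376,J \right)} - 84646 = \left(500 - \frac{1316000}{9} - \frac{2 \cdot 192^{2}}{9} + \frac{991}{9} \cdot 192 + \frac{7}{9} \cdot 192 \cdot 376\right) - 84646 = \left(500 - \frac{1316000}{9} - 8192 + \frac{63424}{3} + \frac{168448}{3}\right) - 84646 = - \frac{689612}{9} - 84646 = - \frac{1451426}{9}$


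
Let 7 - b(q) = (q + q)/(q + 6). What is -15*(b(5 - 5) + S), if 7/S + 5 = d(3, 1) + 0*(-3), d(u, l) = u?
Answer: -105/2 ≈ -52.500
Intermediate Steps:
b(q) = 7 - 2*q/(6 + q) (b(q) = 7 - (q + q)/(q + 6) = 7 - 2*q/(6 + q))
S = -7/2 (S = 7/(-5 + (3 + 0*(-3))) = 7/(-5 + (3 + 0)) = 7/(-5 + 3) = 7/(-2) = 7*(-½) = -7/2 ≈ -3.5000)
-15*(b(5 - 5) + S) = -15*((42 + 5*(5 - 5))/(6 + (5 - 5)) - 7/2) = -15*((42 + 5*0)/(6 + 0) - 7/2) = -15*((42 + 0)/6 - 7/2) = -15*((⅙)*42 - 7/2) = -15*(7 - 7/2) = -15*7/2 = -105/2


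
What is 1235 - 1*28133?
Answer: -26898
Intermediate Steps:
1235 - 1*28133 = 1235 - 28133 = -26898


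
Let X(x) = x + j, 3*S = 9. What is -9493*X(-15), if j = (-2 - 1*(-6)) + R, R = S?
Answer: 75944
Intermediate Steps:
S = 3 (S = (⅓)*9 = 3)
R = 3
j = 7 (j = (-2 - 1*(-6)) + 3 = (-2 + 6) + 3 = 4 + 3 = 7)
X(x) = 7 + x (X(x) = x + 7 = 7 + x)
-9493*X(-15) = -9493*(7 - 15) = -9493*(-8) = 75944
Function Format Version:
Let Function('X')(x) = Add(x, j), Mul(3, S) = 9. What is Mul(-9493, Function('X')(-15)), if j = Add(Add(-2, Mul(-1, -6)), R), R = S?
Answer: 75944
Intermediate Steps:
S = 3 (S = Mul(Rational(1, 3), 9) = 3)
R = 3
j = 7 (j = Add(Add(-2, Mul(-1, -6)), 3) = Add(Add(-2, 6), 3) = Add(4, 3) = 7)
Function('X')(x) = Add(7, x) (Function('X')(x) = Add(x, 7) = Add(7, x))
Mul(-9493, Function('X')(-15)) = Mul(-9493, Add(7, -15)) = Mul(-9493, -8) = 75944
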